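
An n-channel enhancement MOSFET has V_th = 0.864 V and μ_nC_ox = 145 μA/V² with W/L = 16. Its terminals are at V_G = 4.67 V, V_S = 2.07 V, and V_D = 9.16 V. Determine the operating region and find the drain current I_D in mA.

V_GS = V_G − V_S = 4.67 − 2.07 = 2.6 V; V_DS = V_D − V_S = 9.16 − 2.07 = 7.09 V.
k_n = μ_nC_ox · (W/L) = 2.32 mA/V².
V_ov = V_GS − V_th = 2.6 − 0.864 = 1.74 V.
Since V_DS = 7.09 V ≥ V_ov = 1.74 V, the device is in saturation.
I_D = ½ k_n V_ov² = 0.5 × 2.32 × 1.74² = 3.5 mA.

Saturation; I_D = 3.50 mA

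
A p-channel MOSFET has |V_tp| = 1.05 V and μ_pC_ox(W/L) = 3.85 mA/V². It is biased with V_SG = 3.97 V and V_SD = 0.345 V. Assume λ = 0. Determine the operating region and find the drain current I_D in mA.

V_ov = V_SG − |V_tp| = 3.97 − 1.05 = 2.92 V.
Since V_SD = 0.345 V < V_ov = 2.92 V, the device is in the triode region.
I_D = k_p [V_ov · V_SD − ½ V_SD²] = 3.85 × [2.92 × 0.345 − 0.5 × 0.345²] = 3.65 mA.

Triode; I_D = 3.65 mA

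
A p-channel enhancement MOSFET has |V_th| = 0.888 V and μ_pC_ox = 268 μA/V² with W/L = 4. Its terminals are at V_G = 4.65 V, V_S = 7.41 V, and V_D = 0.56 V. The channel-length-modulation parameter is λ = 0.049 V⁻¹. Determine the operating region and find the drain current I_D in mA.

Saturation; I_D = 2.51 mA

V_SG = V_S − V_G = 7.41 − 4.65 = 2.76 V; V_SD = V_S − V_D = 7.41 − 0.56 = 6.85 V.
k_p = μ_pC_ox · (W/L) = 1.072 mA/V².
V_ov = V_SG − |V_th| = 2.76 − 0.888 = 1.87 V.
Since V_SD = 6.85 V ≥ V_ov = 1.87 V, the device is in saturation.
I_D = ½ k_p V_ov² (1 + λ V_SD) = 0.5 × 1.072 × 1.87² × (1 + 0.049 × 6.85) = 2.51 mA.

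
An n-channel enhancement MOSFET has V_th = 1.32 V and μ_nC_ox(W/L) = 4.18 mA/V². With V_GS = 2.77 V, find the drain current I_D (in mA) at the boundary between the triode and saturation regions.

I_D = 4.39 mA

At the boundary V_DS = V_ov = V_GS − V_th = 2.77 − 1.32 = 1.45 V.
I_D = ½ k_n V_ov² = 0.5 × 4.18 × 1.45² = 4.39 mA.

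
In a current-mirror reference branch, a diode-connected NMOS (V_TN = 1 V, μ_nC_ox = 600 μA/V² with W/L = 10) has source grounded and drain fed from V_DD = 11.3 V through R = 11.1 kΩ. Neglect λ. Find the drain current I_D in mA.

With gate tied to drain, V_GS = V_DS ≥ V_GS − V_TN, so the device is in saturation.
k_n = μ_nC_ox · (W/L) = 6 mA/V².
KCL at the drain: ½ k_n (V_GS − V_TN)² = (V_DD − V_GS)/R.
Let x = V_GS − 1. Then 33.3 x² + x − 10.3 = 0, giving x = 0.541 V (positive root), so V_GS = 1.54 V.
I_D = (V_DD − V_GS)/R = (11.3 − 1.54) / 11.1 = 0.879 mA.

I_D = 0.879 mA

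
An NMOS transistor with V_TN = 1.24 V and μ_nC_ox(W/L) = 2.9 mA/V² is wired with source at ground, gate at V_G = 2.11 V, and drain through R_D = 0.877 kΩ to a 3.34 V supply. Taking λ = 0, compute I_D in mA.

I_D = 1.10 mA

V_GS = V_G = 2.11 V, so V_ov = 2.11 − 1.24 = 0.87 V.
Assume saturation: I_D = ½ k_n V_ov² = 0.5 × 2.9 × 0.87² = 1.1 mA, giving V_DS = V_DD − I_D R_D = 3.34 − 1.1 × 0.877 = 2.38 V.
V_DS = 2.38 V ≥ V_ov = 0.87 V, confirming saturation.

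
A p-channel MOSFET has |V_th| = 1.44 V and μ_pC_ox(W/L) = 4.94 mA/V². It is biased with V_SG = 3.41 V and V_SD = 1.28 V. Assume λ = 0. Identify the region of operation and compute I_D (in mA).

Triode; I_D = 8.41 mA

V_ov = V_SG − |V_th| = 3.41 − 1.44 = 1.97 V.
Since V_SD = 1.28 V < V_ov = 1.97 V, the device is in the triode region.
I_D = k_p [V_ov · V_SD − ½ V_SD²] = 4.94 × [1.97 × 1.28 − 0.5 × 1.28²] = 8.41 mA.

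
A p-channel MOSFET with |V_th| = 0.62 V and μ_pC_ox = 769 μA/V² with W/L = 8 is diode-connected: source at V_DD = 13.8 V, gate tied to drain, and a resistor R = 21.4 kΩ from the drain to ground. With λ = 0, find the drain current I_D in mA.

I_D = 0.595 mA

With gate tied to drain, V_SG = V_SD ≥ V_SG − |V_th|, so the device is in saturation.
k_p = μ_pC_ox · (W/L) = 6.152 mA/V².
KCL at the drain: ½ k_p (V_SG − |V_th|)² = (V_DD − V_SG)/R.
Let x = V_SG − 0.62. Then 65.8 x² + x − 13.18 = 0, giving x = 0.44 V (positive root), so V_SG = 1.06 V.
I_D = (V_DD − V_SG)/R = (13.8 − 1.06) / 21.4 = 0.595 mA.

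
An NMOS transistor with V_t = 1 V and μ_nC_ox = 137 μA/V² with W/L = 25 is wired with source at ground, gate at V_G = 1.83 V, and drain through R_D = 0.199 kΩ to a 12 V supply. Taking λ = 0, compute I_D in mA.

I_D = 1.18 mA

V_GS = V_G = 1.83 V, so V_ov = 1.83 − 1 = 0.83 V.
k_n = μ_nC_ox · (W/L) = 3.425 mA/V².
Assume saturation: I_D = ½ k_n V_ov² = 0.5 × 3.425 × 0.83² = 1.18 mA, giving V_DS = V_DD − I_D R_D = 12 − 1.18 × 0.199 = 11.8 V.
V_DS = 11.8 V ≥ V_ov = 0.83 V, confirming saturation.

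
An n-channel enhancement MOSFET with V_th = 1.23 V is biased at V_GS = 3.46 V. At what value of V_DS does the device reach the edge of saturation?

V_DS,sat = 2.23 V

The boundary between triode and saturation is V_DS = V_GS − V_th = V_ov.
V_ov = 3.46 − 1.23 = 2.23 V.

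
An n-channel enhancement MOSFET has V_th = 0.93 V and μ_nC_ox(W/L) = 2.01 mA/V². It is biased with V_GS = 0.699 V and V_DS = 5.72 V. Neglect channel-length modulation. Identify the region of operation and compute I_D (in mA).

Cutoff; I_D = 0 mA

V_GS = 0.699 V < V_th = 0.93 V, so the transistor is in cutoff.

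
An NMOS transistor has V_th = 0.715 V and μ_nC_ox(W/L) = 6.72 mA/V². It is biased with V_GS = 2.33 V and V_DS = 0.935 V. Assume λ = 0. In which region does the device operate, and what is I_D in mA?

Triode; I_D = 7.21 mA

V_ov = V_GS − V_th = 2.33 − 0.715 = 1.62 V.
Since V_DS = 0.935 V < V_ov = 1.62 V, the device is in the triode region.
I_D = k_n [V_ov · V_DS − ½ V_DS²] = 6.72 × [1.62 × 0.935 − 0.5 × 0.935²] = 7.21 mA.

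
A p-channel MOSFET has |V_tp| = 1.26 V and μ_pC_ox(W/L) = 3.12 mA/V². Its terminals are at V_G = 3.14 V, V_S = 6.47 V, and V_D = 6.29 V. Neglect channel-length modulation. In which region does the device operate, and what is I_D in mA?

Triode; I_D = 1.11 mA

V_SG = V_S − V_G = 6.47 − 3.14 = 3.33 V; V_SD = V_S − V_D = 6.47 − 6.29 = 0.18 V.
V_ov = V_SG − |V_tp| = 3.33 − 1.26 = 2.07 V.
Since V_SD = 0.18 V < V_ov = 2.07 V, the device is in the triode region.
I_D = k_p [V_ov · V_SD − ½ V_SD²] = 3.12 × [2.07 × 0.18 − 0.5 × 0.18²] = 1.11 mA.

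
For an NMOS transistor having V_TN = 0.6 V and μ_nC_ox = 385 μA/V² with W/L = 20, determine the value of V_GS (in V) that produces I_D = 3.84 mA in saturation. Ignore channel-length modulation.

V_GS = 1.60 V

k_n = μ_nC_ox · (W/L) = 7.7 mA/V².
In saturation I_D = ½ k_n (V_GS − V_TN)², so V_GS − V_TN = √(2 I_D / k_n) = √(2 × 3.84 / 7.7) = 0.999 V.
V_GS = 0.6 + 0.999 = 1.6 V.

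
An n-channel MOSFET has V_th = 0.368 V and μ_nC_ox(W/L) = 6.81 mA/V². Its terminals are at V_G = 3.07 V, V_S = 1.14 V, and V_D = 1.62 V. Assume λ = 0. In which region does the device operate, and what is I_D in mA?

Triode; I_D = 4.32 mA

V_GS = V_G − V_S = 3.07 − 1.14 = 1.93 V; V_DS = V_D − V_S = 1.62 − 1.14 = 0.48 V.
V_ov = V_GS − V_th = 1.93 − 0.368 = 1.56 V.
Since V_DS = 0.48 V < V_ov = 1.56 V, the device is in the triode region.
I_D = k_n [V_ov · V_DS − ½ V_DS²] = 6.81 × [1.56 × 0.48 − 0.5 × 0.48²] = 4.32 mA.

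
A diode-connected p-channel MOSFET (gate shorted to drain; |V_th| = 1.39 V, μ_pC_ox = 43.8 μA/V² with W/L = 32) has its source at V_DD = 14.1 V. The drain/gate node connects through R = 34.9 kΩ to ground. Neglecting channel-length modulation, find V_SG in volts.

V_SG = 2.09 V

With gate tied to drain, V_SG = V_SD ≥ V_SG − |V_th|, so the device is in saturation.
k_p = μ_pC_ox · (W/L) = 1.402 mA/V².
KCL at the drain: ½ k_p (V_SG − |V_th|)² = (V_DD − V_SG)/R.
Let x = V_SG − 1.39. Then 24.5 x² + x − 12.71 = 0, giving x = 0.701 V (positive root), so V_SG = 2.09 V.
I_D = (V_DD − V_SG)/R = (14.1 − 2.09) / 34.9 = 0.344 mA.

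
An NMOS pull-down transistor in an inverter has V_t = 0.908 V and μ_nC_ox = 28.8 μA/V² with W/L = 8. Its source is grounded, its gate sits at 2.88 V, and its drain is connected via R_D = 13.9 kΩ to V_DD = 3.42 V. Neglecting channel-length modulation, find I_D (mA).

I_D = 0.208 mA

V_GS = V_G = 2.88 V, so V_ov = 2.88 − 0.908 = 1.97 V.
k_n = μ_nC_ox · (W/L) = 0.2304 mA/V².
Assume saturation: I_D = ½ k_n V_ov² = 0.5 × 0.2304 × 1.97² = 0.448 mA, giving V_DS = V_DD − I_D R_D = 3.42 − 0.448 × 13.9 = -2.81 V.
But -2.81 V < V_ov = 1.97 V, so the device is actually in triode.
In triode I_D = k_n[V_ov V_DS − ½ V_DS²] and I_D = (V_DD − V_DS)/R_D. Equating: 1.6 V_DS² − 7.315 V_DS + 3.42 = 0, giving V_DS = 0.529 V (the root below V_ov).
I_D = (3.42 − 0.529) / 13.9 = 0.208 mA.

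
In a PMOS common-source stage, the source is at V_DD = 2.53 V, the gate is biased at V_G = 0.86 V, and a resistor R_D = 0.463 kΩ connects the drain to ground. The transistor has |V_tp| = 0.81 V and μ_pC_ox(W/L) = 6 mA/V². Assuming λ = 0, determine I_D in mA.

V_SG = V_DD − V_G = 2.53 − 0.86 = 1.67 V, so V_ov = 1.67 − 0.81 = 0.86 V.
Assume saturation: I_D = ½ k_p V_ov² = 0.5 × 6 × 0.86² = 2.22 mA, giving V_SD = V_DD − I_D R_D = 2.53 − 2.22 × 0.463 = 1.5 V.
V_SD = 1.5 V ≥ V_ov = 0.86 V, confirming saturation.

I_D = 2.22 mA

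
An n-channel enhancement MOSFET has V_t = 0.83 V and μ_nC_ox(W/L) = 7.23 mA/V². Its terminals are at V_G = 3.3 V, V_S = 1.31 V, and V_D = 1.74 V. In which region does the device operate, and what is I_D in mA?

Triode; I_D = 2.94 mA

V_GS = V_G − V_S = 3.3 − 1.31 = 1.99 V; V_DS = V_D − V_S = 1.74 − 1.31 = 0.43 V.
V_ov = V_GS − V_t = 1.99 − 0.83 = 1.16 V.
Since V_DS = 0.43 V < V_ov = 1.16 V, the device is in the triode region.
I_D = k_n [V_ov · V_DS − ½ V_DS²] = 7.23 × [1.16 × 0.43 − 0.5 × 0.43²] = 2.94 mA.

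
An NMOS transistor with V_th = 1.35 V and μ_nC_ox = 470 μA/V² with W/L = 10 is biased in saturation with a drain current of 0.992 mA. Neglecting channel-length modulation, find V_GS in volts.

k_n = μ_nC_ox · (W/L) = 4.7 mA/V².
In saturation I_D = ½ k_n (V_GS − V_th)², so V_GS − V_th = √(2 I_D / k_n) = √(2 × 0.992 / 4.7) = 0.65 V.
V_GS = 1.35 + 0.65 = 2 V.

V_GS = 2.00 V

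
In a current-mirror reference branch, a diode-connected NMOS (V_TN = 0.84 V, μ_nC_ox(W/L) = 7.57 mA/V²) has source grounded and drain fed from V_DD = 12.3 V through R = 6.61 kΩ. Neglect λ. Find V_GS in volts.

With gate tied to drain, V_GS = V_DS ≥ V_GS − V_TN, so the device is in saturation.
KCL at the drain: ½ k_n (V_GS − V_TN)² = (V_DD − V_GS)/R.
Let x = V_GS − 0.84. Then 25 x² + x − 11.46 = 0, giving x = 0.657 V (positive root), so V_GS = 1.5 V.
I_D = (V_DD − V_GS)/R = (12.3 − 1.5) / 6.61 = 1.63 mA.

V_GS = 1.50 V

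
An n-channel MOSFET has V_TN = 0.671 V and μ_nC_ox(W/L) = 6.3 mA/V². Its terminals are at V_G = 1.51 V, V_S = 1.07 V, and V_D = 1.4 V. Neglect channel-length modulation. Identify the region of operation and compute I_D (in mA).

V_GS = V_G − V_S = 1.51 − 1.07 = 0.44 V; V_DS = V_D − V_S = 1.4 − 1.07 = 0.33 V.
V_GS = 0.44 V < V_TN = 0.671 V, so the transistor is in cutoff.

Cutoff; I_D = 0 mA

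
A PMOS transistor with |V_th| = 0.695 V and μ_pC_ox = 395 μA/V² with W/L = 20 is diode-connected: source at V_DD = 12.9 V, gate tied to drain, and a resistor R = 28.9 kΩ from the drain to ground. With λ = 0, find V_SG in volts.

With gate tied to drain, V_SG = V_SD ≥ V_SG − |V_th|, so the device is in saturation.
k_p = μ_pC_ox · (W/L) = 7.9 mA/V².
KCL at the drain: ½ k_p (V_SG − |V_th|)² = (V_DD − V_SG)/R.
Let x = V_SG − 0.695. Then 114 x² + x − 12.21 = 0, giving x = 0.323 V (positive root), so V_SG = 1.02 V.
I_D = (V_DD − V_SG)/R = (12.9 − 1.02) / 28.9 = 0.411 mA.

V_SG = 1.02 V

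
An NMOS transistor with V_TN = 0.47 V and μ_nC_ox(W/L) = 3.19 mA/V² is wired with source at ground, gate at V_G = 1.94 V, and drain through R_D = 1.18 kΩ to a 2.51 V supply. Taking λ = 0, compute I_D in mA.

I_D = 1.75 mA

V_GS = V_G = 1.94 V, so V_ov = 1.94 − 0.47 = 1.47 V.
Assume saturation: I_D = ½ k_n V_ov² = 0.5 × 3.19 × 1.47² = 3.45 mA, giving V_DS = V_DD − I_D R_D = 2.51 − 3.45 × 1.18 = -1.56 V.
But -1.56 V < V_ov = 1.47 V, so the device is actually in triode.
In triode I_D = k_n[V_ov V_DS − ½ V_DS²] and I_D = (V_DD − V_DS)/R_D. Equating: 1.88 V_DS² − 6.533 V_DS + 2.51 = 0, giving V_DS = 0.44 V (the root below V_ov).
I_D = (2.51 − 0.44) / 1.18 = 1.75 mA.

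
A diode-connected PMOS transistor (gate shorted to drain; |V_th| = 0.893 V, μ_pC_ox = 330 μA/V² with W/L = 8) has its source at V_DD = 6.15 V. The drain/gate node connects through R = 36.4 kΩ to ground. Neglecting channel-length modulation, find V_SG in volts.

V_SG = 1.21 V

With gate tied to drain, V_SG = V_SD ≥ V_SG − |V_th|, so the device is in saturation.
k_p = μ_pC_ox · (W/L) = 2.64 mA/V².
KCL at the drain: ½ k_p (V_SG − |V_th|)² = (V_DD − V_SG)/R.
Let x = V_SG − 0.893. Then 48 x² + x − 5.257 = 0, giving x = 0.321 V (positive root), so V_SG = 1.21 V.
I_D = (V_DD − V_SG)/R = (6.15 − 1.21) / 36.4 = 0.136 mA.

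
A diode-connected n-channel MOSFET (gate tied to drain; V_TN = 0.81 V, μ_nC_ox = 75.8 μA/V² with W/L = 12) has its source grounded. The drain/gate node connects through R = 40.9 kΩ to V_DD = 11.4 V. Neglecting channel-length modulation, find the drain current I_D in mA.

With gate tied to drain, V_GS = V_DS ≥ V_GS − V_TN, so the device is in saturation.
k_n = μ_nC_ox · (W/L) = 0.9096 mA/V².
KCL at the drain: ½ k_n (V_GS − V_TN)² = (V_DD − V_GS)/R.
Let x = V_GS − 0.81. Then 18.6 x² + x − 10.59 = 0, giving x = 0.728 V (positive root), so V_GS = 1.54 V.
I_D = (V_DD − V_GS)/R = (11.4 − 1.54) / 40.9 = 0.241 mA.

I_D = 0.241 mA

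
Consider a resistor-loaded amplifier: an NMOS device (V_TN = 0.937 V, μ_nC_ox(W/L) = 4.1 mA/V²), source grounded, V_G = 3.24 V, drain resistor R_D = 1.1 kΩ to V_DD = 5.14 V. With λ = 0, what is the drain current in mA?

I_D = 4.22 mA

V_GS = V_G = 3.24 V, so V_ov = 3.24 − 0.937 = 2.3 V.
Assume saturation: I_D = ½ k_n V_ov² = 0.5 × 4.1 × 2.3² = 10.9 mA, giving V_DS = V_DD − I_D R_D = 5.14 − 10.9 × 1.1 = -6.82 V.
But -6.82 V < V_ov = 2.3 V, so the device is actually in triode.
In triode I_D = k_n[V_ov V_DS − ½ V_DS²] and I_D = (V_DD − V_DS)/R_D. Equating: 2.25 V_DS² − 11.39 V_DS + 5.14 = 0, giving V_DS = 0.501 V (the root below V_ov).
I_D = (5.14 − 0.501) / 1.1 = 4.22 mA.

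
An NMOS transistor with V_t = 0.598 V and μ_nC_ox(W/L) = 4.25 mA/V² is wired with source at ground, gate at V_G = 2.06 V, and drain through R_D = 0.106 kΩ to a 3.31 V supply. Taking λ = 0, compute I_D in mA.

I_D = 4.54 mA

V_GS = V_G = 2.06 V, so V_ov = 2.06 − 0.598 = 1.46 V.
Assume saturation: I_D = ½ k_n V_ov² = 0.5 × 4.25 × 1.46² = 4.54 mA, giving V_DS = V_DD − I_D R_D = 3.31 − 4.54 × 0.106 = 2.83 V.
V_DS = 2.83 V ≥ V_ov = 1.46 V, confirming saturation.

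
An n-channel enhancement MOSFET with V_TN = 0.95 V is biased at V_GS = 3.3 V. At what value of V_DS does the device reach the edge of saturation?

The boundary between triode and saturation is V_DS = V_GS − V_TN = V_ov.
V_ov = 3.3 − 0.95 = 2.35 V.

V_DS,sat = 2.35 V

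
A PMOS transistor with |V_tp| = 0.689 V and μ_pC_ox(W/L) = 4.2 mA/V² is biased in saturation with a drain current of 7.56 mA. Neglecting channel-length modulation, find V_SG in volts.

V_SG = 2.59 V

In saturation I_D = ½ k_p (V_SG − |V_tp|)², so V_SG − |V_tp| = √(2 I_D / k_p) = √(2 × 7.56 / 4.2) = 1.9 V.
V_SG = 0.689 + 1.9 = 2.59 V.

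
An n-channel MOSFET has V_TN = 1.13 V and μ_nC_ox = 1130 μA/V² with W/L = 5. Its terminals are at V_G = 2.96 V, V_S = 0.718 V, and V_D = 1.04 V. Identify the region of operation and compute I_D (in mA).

Triode; I_D = 1.73 mA

V_GS = V_G − V_S = 2.96 − 0.718 = 2.24 V; V_DS = V_D − V_S = 1.04 − 0.718 = 0.322 V.
k_n = μ_nC_ox · (W/L) = 5.65 mA/V².
V_ov = V_GS − V_TN = 2.24 − 1.13 = 1.11 V.
Since V_DS = 0.322 V < V_ov = 1.11 V, the device is in the triode region.
I_D = k_n [V_ov · V_DS − ½ V_DS²] = 5.65 × [1.11 × 0.322 − 0.5 × 0.322²] = 1.73 mA.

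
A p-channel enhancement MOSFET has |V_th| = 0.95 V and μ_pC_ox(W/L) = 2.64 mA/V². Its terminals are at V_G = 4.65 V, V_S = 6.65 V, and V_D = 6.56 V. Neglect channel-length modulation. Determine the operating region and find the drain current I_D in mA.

V_SG = V_S − V_G = 6.65 − 4.65 = 2 V; V_SD = V_S − V_D = 6.65 − 6.56 = 0.09 V.
V_ov = V_SG − |V_th| = 2 − 0.95 = 1.05 V.
Since V_SD = 0.09 V < V_ov = 1.05 V, the device is in the triode region.
I_D = k_p [V_ov · V_SD − ½ V_SD²] = 2.64 × [1.05 × 0.09 − 0.5 × 0.09²] = 0.239 mA.

Triode; I_D = 0.239 mA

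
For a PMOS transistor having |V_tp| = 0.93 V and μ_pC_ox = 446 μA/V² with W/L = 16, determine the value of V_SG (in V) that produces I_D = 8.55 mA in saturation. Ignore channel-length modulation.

k_p = μ_pC_ox · (W/L) = 7.136 mA/V².
In saturation I_D = ½ k_p (V_SG − |V_tp|)², so V_SG − |V_tp| = √(2 I_D / k_p) = √(2 × 8.55 / 7.136) = 1.55 V.
V_SG = 0.93 + 1.55 = 2.48 V.

V_SG = 2.48 V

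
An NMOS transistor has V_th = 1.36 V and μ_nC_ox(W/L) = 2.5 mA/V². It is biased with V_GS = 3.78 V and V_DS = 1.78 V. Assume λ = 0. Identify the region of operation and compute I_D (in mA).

Triode; I_D = 6.81 mA

V_ov = V_GS − V_th = 3.78 − 1.36 = 2.42 V.
Since V_DS = 1.78 V < V_ov = 2.42 V, the device is in the triode region.
I_D = k_n [V_ov · V_DS − ½ V_DS²] = 2.5 × [2.42 × 1.78 − 0.5 × 1.78²] = 6.81 mA.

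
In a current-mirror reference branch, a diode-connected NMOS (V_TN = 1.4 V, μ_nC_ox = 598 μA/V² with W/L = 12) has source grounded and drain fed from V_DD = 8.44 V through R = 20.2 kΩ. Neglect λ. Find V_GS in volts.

V_GS = 1.70 V

With gate tied to drain, V_GS = V_DS ≥ V_GS − V_TN, so the device is in saturation.
k_n = μ_nC_ox · (W/L) = 7.176 mA/V².
KCL at the drain: ½ k_n (V_GS − V_TN)² = (V_DD − V_GS)/R.
Let x = V_GS − 1.4. Then 72.5 x² + x − 7.04 = 0, giving x = 0.305 V (positive root), so V_GS = 1.7 V.
I_D = (V_DD − V_GS)/R = (8.44 − 1.7) / 20.2 = 0.333 mA.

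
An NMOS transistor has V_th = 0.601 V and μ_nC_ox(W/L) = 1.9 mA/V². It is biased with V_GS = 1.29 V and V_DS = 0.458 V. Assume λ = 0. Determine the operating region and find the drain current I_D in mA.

Triode; I_D = 0.400 mA

V_ov = V_GS − V_th = 1.29 − 0.601 = 0.689 V.
Since V_DS = 0.458 V < V_ov = 0.689 V, the device is in the triode region.
I_D = k_n [V_ov · V_DS − ½ V_DS²] = 1.9 × [0.689 × 0.458 − 0.5 × 0.458²] = 0.4 mA.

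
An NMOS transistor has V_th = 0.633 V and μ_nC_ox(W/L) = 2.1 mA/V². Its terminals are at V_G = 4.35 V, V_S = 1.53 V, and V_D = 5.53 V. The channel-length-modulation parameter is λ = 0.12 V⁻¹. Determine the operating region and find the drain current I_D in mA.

V_GS = V_G − V_S = 4.35 − 1.53 = 2.82 V; V_DS = V_D − V_S = 5.53 − 1.53 = 4 V.
V_ov = V_GS − V_th = 2.82 − 0.633 = 2.19 V.
Since V_DS = 4 V ≥ V_ov = 2.19 V, the device is in saturation.
I_D = ½ k_n V_ov² (1 + λ V_DS) = 0.5 × 2.1 × 2.19² × (1 + 0.12 × 4) = 7.43 mA.

Saturation; I_D = 7.43 mA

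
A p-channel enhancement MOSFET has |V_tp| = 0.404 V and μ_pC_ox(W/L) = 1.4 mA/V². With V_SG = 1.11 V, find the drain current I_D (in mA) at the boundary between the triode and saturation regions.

At the boundary V_SD = V_ov = V_SG − |V_tp| = 1.11 − 0.404 = 0.706 V.
I_D = ½ k_p V_ov² = 0.5 × 1.4 × 0.706² = 0.349 mA.

I_D = 0.349 mA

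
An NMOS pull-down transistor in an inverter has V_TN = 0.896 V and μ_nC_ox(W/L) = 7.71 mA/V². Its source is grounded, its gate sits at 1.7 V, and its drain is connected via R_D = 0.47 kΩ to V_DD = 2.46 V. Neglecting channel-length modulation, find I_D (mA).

V_GS = V_G = 1.7 V, so V_ov = 1.7 − 0.896 = 0.804 V.
Assume saturation: I_D = ½ k_n V_ov² = 0.5 × 7.71 × 0.804² = 2.49 mA, giving V_DS = V_DD − I_D R_D = 2.46 − 2.49 × 0.47 = 1.29 V.
V_DS = 1.29 V ≥ V_ov = 0.804 V, confirming saturation.

I_D = 2.49 mA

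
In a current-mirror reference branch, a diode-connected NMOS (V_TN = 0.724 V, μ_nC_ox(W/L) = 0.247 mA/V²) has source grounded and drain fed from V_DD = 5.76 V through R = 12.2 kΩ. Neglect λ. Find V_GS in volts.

V_GS = 2.25 V

With gate tied to drain, V_GS = V_DS ≥ V_GS − V_TN, so the device is in saturation.
KCL at the drain: ½ k_n (V_GS − V_TN)² = (V_DD − V_GS)/R.
Let x = V_GS − 0.724. Then 1.51 x² + x − 5.036 = 0, giving x = 1.53 V (positive root), so V_GS = 2.25 V.
I_D = (V_DD − V_GS)/R = (5.76 − 2.25) / 12.2 = 0.288 mA.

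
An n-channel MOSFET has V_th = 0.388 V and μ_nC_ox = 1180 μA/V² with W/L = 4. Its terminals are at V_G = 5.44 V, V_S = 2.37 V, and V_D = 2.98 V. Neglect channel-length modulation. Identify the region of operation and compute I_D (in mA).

V_GS = V_G − V_S = 5.44 − 2.37 = 3.07 V; V_DS = V_D − V_S = 2.98 − 2.37 = 0.61 V.
k_n = μ_nC_ox · (W/L) = 4.72 mA/V².
V_ov = V_GS − V_th = 3.07 − 0.388 = 2.68 V.
Since V_DS = 0.61 V < V_ov = 2.68 V, the device is in the triode region.
I_D = k_n [V_ov · V_DS − ½ V_DS²] = 4.72 × [2.68 × 0.61 − 0.5 × 0.61²] = 6.84 mA.

Triode; I_D = 6.84 mA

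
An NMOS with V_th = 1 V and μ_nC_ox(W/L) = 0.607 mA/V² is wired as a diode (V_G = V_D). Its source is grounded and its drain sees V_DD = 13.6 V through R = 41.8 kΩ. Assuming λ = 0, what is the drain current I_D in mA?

I_D = 0.279 mA

With gate tied to drain, V_GS = V_DS ≥ V_GS − V_th, so the device is in saturation.
KCL at the drain: ½ k_n (V_GS − V_th)² = (V_DD − V_GS)/R.
Let x = V_GS − 1. Then 12.7 x² + x − 12.6 = 0, giving x = 0.958 V (positive root), so V_GS = 1.96 V.
I_D = (V_DD − V_GS)/R = (13.6 − 1.96) / 41.8 = 0.279 mA.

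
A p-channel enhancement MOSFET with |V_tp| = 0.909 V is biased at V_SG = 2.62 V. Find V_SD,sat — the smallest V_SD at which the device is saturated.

The boundary between triode and saturation is V_SD = V_SG − |V_tp| = V_ov.
V_ov = 2.62 − 0.909 = 1.71 V.

V_SD,sat = 1.71 V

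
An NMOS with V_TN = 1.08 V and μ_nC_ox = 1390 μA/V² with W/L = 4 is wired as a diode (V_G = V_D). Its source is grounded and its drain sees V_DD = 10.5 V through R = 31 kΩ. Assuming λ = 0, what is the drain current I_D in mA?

I_D = 0.293 mA

With gate tied to drain, V_GS = V_DS ≥ V_GS − V_TN, so the device is in saturation.
k_n = μ_nC_ox · (W/L) = 5.56 mA/V².
KCL at the drain: ½ k_n (V_GS − V_TN)² = (V_DD − V_GS)/R.
Let x = V_GS − 1.08. Then 86.2 x² + x − 9.42 = 0, giving x = 0.325 V (positive root), so V_GS = 1.4 V.
I_D = (V_DD − V_GS)/R = (10.5 − 1.4) / 31 = 0.293 mA.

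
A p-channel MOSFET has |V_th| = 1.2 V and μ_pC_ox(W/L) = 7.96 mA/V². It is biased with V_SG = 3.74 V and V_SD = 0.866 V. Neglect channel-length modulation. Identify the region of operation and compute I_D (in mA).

V_ov = V_SG − |V_th| = 3.74 − 1.2 = 2.54 V.
Since V_SD = 0.866 V < V_ov = 2.54 V, the device is in the triode region.
I_D = k_p [V_ov · V_SD − ½ V_SD²] = 7.96 × [2.54 × 0.866 − 0.5 × 0.866²] = 14.5 mA.

Triode; I_D = 14.5 mA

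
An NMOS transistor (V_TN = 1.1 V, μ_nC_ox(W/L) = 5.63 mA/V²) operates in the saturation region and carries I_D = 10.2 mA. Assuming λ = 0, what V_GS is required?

In saturation I_D = ½ k_n (V_GS − V_TN)², so V_GS − V_TN = √(2 I_D / k_n) = √(2 × 10.2 / 5.63) = 1.9 V.
V_GS = 1.1 + 1.9 = 3 V.

V_GS = 3.00 V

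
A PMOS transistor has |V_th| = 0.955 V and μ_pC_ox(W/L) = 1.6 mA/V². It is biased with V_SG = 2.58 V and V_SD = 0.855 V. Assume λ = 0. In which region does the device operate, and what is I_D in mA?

V_ov = V_SG − |V_th| = 2.58 − 0.955 = 1.62 V.
Since V_SD = 0.855 V < V_ov = 1.62 V, the device is in the triode region.
I_D = k_p [V_ov · V_SD − ½ V_SD²] = 1.6 × [1.62 × 0.855 − 0.5 × 0.855²] = 1.64 mA.

Triode; I_D = 1.64 mA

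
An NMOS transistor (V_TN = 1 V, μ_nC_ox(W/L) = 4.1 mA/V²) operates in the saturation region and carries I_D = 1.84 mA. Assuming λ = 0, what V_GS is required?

V_GS = 1.95 V

In saturation I_D = ½ k_n (V_GS − V_TN)², so V_GS − V_TN = √(2 I_D / k_n) = √(2 × 1.84 / 4.1) = 0.947 V.
V_GS = 1 + 0.947 = 1.95 V.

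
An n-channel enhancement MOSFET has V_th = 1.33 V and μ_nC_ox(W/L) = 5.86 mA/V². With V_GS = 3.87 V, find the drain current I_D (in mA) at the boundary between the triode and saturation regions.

I_D = 18.9 mA

At the boundary V_DS = V_ov = V_GS − V_th = 3.87 − 1.33 = 2.54 V.
I_D = ½ k_n V_ov² = 0.5 × 5.86 × 2.54² = 18.9 mA.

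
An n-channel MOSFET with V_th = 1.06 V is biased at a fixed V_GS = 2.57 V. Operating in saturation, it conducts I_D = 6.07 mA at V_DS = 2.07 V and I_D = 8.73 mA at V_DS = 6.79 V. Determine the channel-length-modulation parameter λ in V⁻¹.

With V_GS fixed, I_D ∝ (1 + λ V_DS) in saturation, so I_D2/I_D1 = (1 + λ V_DS2)/(1 + λ V_DS1).
8.73/6.07 = 1.438 = (1 + 6.79 λ)/(1 + 2.07 λ).
Solving: λ (I_D1 V_DS2 − I_D2 V_DS1) = I_D2 − I_D1, so λ = (8.73 − 6.07) / (6.07 × 6.79 − 8.73 × 2.07) = 2.66 / 23.1 = 0.115 V⁻¹.

λ = 0.115 V⁻¹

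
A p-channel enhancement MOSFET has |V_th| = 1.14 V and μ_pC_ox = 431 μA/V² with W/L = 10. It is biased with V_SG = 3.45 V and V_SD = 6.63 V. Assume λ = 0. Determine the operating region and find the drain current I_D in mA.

Saturation; I_D = 11.5 mA

k_p = μ_pC_ox · (W/L) = 4.31 mA/V².
V_ov = V_SG − |V_th| = 3.45 − 1.14 = 2.31 V.
Since V_SD = 6.63 V ≥ V_ov = 2.31 V, the device is in saturation.
I_D = ½ k_p V_ov² = 0.5 × 4.31 × 2.31² = 11.5 mA.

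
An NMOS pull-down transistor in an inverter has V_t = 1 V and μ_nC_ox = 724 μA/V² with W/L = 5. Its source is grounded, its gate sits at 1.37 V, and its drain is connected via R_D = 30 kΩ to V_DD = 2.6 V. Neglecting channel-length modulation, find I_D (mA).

I_D = 0.0843 mA

V_GS = V_G = 1.37 V, so V_ov = 1.37 − 1 = 0.37 V.
k_n = μ_nC_ox · (W/L) = 3.62 mA/V².
Assume saturation: I_D = ½ k_n V_ov² = 0.5 × 3.62 × 0.37² = 0.248 mA, giving V_DS = V_DD − I_D R_D = 2.6 − 0.248 × 30 = -4.83 V.
But -4.83 V < V_ov = 0.37 V, so the device is actually in triode.
In triode I_D = k_n[V_ov V_DS − ½ V_DS²] and I_D = (V_DD − V_DS)/R_D. Equating: 54.3 V_DS² − 41.18 V_DS + 2.6 = 0, giving V_DS = 0.0695 V (the root below V_ov).
I_D = (2.6 − 0.0695) / 30 = 0.0843 mA.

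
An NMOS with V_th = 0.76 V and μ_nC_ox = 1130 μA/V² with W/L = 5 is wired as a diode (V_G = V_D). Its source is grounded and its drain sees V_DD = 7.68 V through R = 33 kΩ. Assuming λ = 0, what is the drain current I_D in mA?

With gate tied to drain, V_GS = V_DS ≥ V_GS − V_th, so the device is in saturation.
k_n = μ_nC_ox · (W/L) = 5.65 mA/V².
KCL at the drain: ½ k_n (V_GS − V_th)² = (V_DD − V_GS)/R.
Let x = V_GS − 0.76. Then 93.2 x² + x − 6.92 = 0, giving x = 0.267 V (positive root), so V_GS = 1.03 V.
I_D = (V_DD − V_GS)/R = (7.68 − 1.03) / 33 = 0.202 mA.

I_D = 0.202 mA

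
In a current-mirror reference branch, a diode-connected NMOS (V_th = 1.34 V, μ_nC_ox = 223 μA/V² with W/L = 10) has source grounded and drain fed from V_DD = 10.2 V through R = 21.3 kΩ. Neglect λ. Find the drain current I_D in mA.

With gate tied to drain, V_GS = V_DS ≥ V_GS − V_th, so the device is in saturation.
k_n = μ_nC_ox · (W/L) = 2.23 mA/V².
KCL at the drain: ½ k_n (V_GS − V_th)² = (V_DD − V_GS)/R.
Let x = V_GS − 1.34. Then 23.7 x² + x − 8.86 = 0, giving x = 0.59 V (positive root), so V_GS = 1.93 V.
I_D = (V_DD − V_GS)/R = (10.2 − 1.93) / 21.3 = 0.388 mA.

I_D = 0.388 mA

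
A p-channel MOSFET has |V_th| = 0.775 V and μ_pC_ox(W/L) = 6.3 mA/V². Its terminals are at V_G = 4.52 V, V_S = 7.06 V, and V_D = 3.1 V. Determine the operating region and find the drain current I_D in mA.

V_SG = V_S − V_G = 7.06 − 4.52 = 2.54 V; V_SD = V_S − V_D = 7.06 − 3.1 = 3.96 V.
V_ov = V_SG − |V_th| = 2.54 − 0.775 = 1.77 V.
Since V_SD = 3.96 V ≥ V_ov = 1.77 V, the device is in saturation.
I_D = ½ k_p V_ov² = 0.5 × 6.3 × 1.77² = 9.81 mA.

Saturation; I_D = 9.81 mA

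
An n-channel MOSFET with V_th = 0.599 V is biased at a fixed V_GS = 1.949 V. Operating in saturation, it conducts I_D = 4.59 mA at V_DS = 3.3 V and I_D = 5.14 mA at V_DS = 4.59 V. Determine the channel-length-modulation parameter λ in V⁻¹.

λ = 0.134 V⁻¹

With V_GS fixed, I_D ∝ (1 + λ V_DS) in saturation, so I_D2/I_D1 = (1 + λ V_DS2)/(1 + λ V_DS1).
5.14/4.59 = 1.12 = (1 + 4.59 λ)/(1 + 3.3 λ).
Solving: λ (I_D1 V_DS2 − I_D2 V_DS1) = I_D2 − I_D1, so λ = (5.14 − 4.59) / (4.59 × 4.59 − 5.14 × 3.3) = 0.55 / 4.11 = 0.134 V⁻¹.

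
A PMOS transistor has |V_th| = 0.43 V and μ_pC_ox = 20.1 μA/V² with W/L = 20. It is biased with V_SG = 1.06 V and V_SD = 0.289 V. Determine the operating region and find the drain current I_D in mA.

Triode; I_D = 0.0564 mA

k_p = μ_pC_ox · (W/L) = 0.402 mA/V².
V_ov = V_SG − |V_th| = 1.06 − 0.43 = 0.63 V.
Since V_SD = 0.289 V < V_ov = 0.63 V, the device is in the triode region.
I_D = k_p [V_ov · V_SD − ½ V_SD²] = 0.402 × [0.63 × 0.289 − 0.5 × 0.289²] = 0.0564 mA.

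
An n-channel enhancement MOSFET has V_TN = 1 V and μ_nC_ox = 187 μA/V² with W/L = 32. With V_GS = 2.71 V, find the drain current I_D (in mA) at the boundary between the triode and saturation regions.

At the boundary V_DS = V_ov = V_GS − V_TN = 2.71 − 1 = 1.71 V.
k_n = μ_nC_ox · (W/L) = 5.984 mA/V².
I_D = ½ k_n V_ov² = 0.5 × 5.984 × 1.71² = 8.75 mA.

I_D = 8.75 mA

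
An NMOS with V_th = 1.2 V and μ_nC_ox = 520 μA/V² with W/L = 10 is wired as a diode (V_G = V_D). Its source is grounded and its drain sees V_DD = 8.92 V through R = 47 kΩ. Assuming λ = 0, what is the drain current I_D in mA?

I_D = 0.159 mA

With gate tied to drain, V_GS = V_DS ≥ V_GS − V_th, so the device is in saturation.
k_n = μ_nC_ox · (W/L) = 5.2 mA/V².
KCL at the drain: ½ k_n (V_GS − V_th)² = (V_DD − V_GS)/R.
Let x = V_GS − 1.2. Then 122 x² + x − 7.72 = 0, giving x = 0.247 V (positive root), so V_GS = 1.45 V.
I_D = (V_DD − V_GS)/R = (8.92 − 1.45) / 47 = 0.159 mA.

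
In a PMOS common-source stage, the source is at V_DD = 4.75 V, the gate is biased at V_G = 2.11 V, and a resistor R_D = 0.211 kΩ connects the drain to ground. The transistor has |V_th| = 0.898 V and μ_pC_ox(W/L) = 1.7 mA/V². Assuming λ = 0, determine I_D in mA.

I_D = 2.58 mA

V_SG = V_DD − V_G = 4.75 − 2.11 = 2.64 V, so V_ov = 2.64 − 0.898 = 1.74 V.
Assume saturation: I_D = ½ k_p V_ov² = 0.5 × 1.7 × 1.74² = 2.58 mA, giving V_SD = V_DD − I_D R_D = 4.75 − 2.58 × 0.211 = 4.21 V.
V_SD = 4.21 V ≥ V_ov = 1.74 V, confirming saturation.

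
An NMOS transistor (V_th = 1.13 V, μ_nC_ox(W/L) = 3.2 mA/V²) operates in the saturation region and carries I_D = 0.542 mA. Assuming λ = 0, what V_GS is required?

In saturation I_D = ½ k_n (V_GS − V_th)², so V_GS − V_th = √(2 I_D / k_n) = √(2 × 0.542 / 3.2) = 0.582 V.
V_GS = 1.13 + 0.582 = 1.71 V.

V_GS = 1.71 V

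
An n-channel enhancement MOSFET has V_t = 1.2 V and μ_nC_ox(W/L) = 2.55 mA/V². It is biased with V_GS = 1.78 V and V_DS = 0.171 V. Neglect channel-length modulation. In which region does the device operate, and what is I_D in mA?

V_ov = V_GS − V_t = 1.78 − 1.2 = 0.58 V.
Since V_DS = 0.171 V < V_ov = 0.58 V, the device is in the triode region.
I_D = k_n [V_ov · V_DS − ½ V_DS²] = 2.55 × [0.58 × 0.171 − 0.5 × 0.171²] = 0.216 mA.

Triode; I_D = 0.216 mA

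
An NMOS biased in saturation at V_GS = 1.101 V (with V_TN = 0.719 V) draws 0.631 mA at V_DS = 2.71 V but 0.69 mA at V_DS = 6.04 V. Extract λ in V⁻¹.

With V_GS fixed, I_D ∝ (1 + λ V_DS) in saturation, so I_D2/I_D1 = (1 + λ V_DS2)/(1 + λ V_DS1).
0.69/0.631 = 1.094 = (1 + 6.04 λ)/(1 + 2.71 λ).
Solving: λ (I_D1 V_DS2 − I_D2 V_DS1) = I_D2 − I_D1, so λ = (0.69 − 0.631) / (0.631 × 6.04 − 0.69 × 2.71) = 0.059 / 1.94 = 0.0304 V⁻¹.

λ = 0.0304 V⁻¹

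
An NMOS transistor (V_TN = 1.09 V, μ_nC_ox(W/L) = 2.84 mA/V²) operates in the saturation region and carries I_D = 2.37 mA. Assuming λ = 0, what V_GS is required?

V_GS = 2.38 V

In saturation I_D = ½ k_n (V_GS − V_TN)², so V_GS − V_TN = √(2 I_D / k_n) = √(2 × 2.37 / 2.84) = 1.29 V.
V_GS = 1.09 + 1.29 = 2.38 V.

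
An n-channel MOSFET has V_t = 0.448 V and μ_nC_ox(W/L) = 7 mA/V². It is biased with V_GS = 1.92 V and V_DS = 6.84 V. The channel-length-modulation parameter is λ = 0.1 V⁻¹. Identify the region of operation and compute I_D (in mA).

Saturation; I_D = 12.8 mA

V_ov = V_GS − V_t = 1.92 − 0.448 = 1.47 V.
Since V_DS = 6.84 V ≥ V_ov = 1.47 V, the device is in saturation.
I_D = ½ k_n V_ov² (1 + λ V_DS) = 0.5 × 7 × 1.47² × (1 + 0.1 × 6.84) = 12.8 mA.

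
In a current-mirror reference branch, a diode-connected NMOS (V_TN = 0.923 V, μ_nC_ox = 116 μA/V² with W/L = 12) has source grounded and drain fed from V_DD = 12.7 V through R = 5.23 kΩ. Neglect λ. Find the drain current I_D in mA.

With gate tied to drain, V_GS = V_DS ≥ V_GS − V_TN, so the device is in saturation.
k_n = μ_nC_ox · (W/L) = 1.392 mA/V².
KCL at the drain: ½ k_n (V_GS − V_TN)² = (V_DD − V_GS)/R.
Let x = V_GS − 0.923. Then 3.64 x² + x − 11.78 = 0, giving x = 1.67 V (positive root), so V_GS = 2.59 V.
I_D = (V_DD − V_GS)/R = (12.7 − 2.59) / 5.23 = 1.93 mA.

I_D = 1.93 mA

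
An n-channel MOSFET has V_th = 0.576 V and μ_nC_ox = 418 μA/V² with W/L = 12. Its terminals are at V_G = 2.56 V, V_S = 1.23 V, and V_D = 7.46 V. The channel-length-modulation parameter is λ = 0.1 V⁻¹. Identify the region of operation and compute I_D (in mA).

Saturation; I_D = 2.31 mA

V_GS = V_G − V_S = 2.56 − 1.23 = 1.33 V; V_DS = V_D − V_S = 7.46 − 1.23 = 6.23 V.
k_n = μ_nC_ox · (W/L) = 5.016 mA/V².
V_ov = V_GS − V_th = 1.33 − 0.576 = 0.754 V.
Since V_DS = 6.23 V ≥ V_ov = 0.754 V, the device is in saturation.
I_D = ½ k_n V_ov² (1 + λ V_DS) = 0.5 × 5.016 × 0.754² × (1 + 0.1 × 6.23) = 2.31 mA.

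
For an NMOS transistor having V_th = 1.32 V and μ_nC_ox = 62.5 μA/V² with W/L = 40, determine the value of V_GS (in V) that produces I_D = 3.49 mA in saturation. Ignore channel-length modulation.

V_GS = 2.99 V

k_n = μ_nC_ox · (W/L) = 2.5 mA/V².
In saturation I_D = ½ k_n (V_GS − V_th)², so V_GS − V_th = √(2 I_D / k_n) = √(2 × 3.49 / 2.5) = 1.67 V.
V_GS = 1.32 + 1.67 = 2.99 V.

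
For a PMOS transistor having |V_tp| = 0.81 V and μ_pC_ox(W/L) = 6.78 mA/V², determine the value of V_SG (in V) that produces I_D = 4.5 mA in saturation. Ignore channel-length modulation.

In saturation I_D = ½ k_p (V_SG − |V_tp|)², so V_SG − |V_tp| = √(2 I_D / k_p) = √(2 × 4.5 / 6.78) = 1.15 V.
V_SG = 0.81 + 1.15 = 1.96 V.

V_SG = 1.96 V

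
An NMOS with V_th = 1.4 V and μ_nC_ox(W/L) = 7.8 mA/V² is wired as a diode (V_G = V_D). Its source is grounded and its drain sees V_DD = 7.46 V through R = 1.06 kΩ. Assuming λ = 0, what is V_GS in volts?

With gate tied to drain, V_GS = V_DS ≥ V_GS − V_th, so the device is in saturation.
KCL at the drain: ½ k_n (V_GS − V_th)² = (V_DD − V_GS)/R.
Let x = V_GS − 1.4. Then 4.13 x² + x − 6.06 = 0, giving x = 1.1 V (positive root), so V_GS = 2.5 V.
I_D = (V_DD − V_GS)/R = (7.46 − 2.5) / 1.06 = 4.68 mA.

V_GS = 2.50 V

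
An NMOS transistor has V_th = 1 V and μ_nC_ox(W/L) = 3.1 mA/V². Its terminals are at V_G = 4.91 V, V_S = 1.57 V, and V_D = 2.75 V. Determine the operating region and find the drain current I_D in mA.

V_GS = V_G − V_S = 4.91 − 1.57 = 3.34 V; V_DS = V_D − V_S = 2.75 − 1.57 = 1.18 V.
V_ov = V_GS − V_th = 3.34 − 1 = 2.34 V.
Since V_DS = 1.18 V < V_ov = 2.34 V, the device is in the triode region.
I_D = k_n [V_ov · V_DS − ½ V_DS²] = 3.1 × [2.34 × 1.18 − 0.5 × 1.18²] = 6.4 mA.

Triode; I_D = 6.40 mA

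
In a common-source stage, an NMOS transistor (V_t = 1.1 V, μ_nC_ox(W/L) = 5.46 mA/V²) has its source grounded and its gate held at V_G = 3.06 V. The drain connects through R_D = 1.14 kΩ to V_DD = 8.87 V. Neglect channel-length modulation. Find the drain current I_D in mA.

V_GS = V_G = 3.06 V, so V_ov = 3.06 − 1.1 = 1.96 V.
Assume saturation: I_D = ½ k_n V_ov² = 0.5 × 5.46 × 1.96² = 10.5 mA, giving V_DS = V_DD − I_D R_D = 8.87 − 10.5 × 1.14 = -3.09 V.
But -3.09 V < V_ov = 1.96 V, so the device is actually in triode.
In triode I_D = k_n[V_ov V_DS − ½ V_DS²] and I_D = (V_DD − V_DS)/R_D. Equating: 3.11 V_DS² − 13.2 V_DS + 8.87 = 0, giving V_DS = 0.837 V (the root below V_ov).
I_D = (8.87 − 0.837) / 1.14 = 7.05 mA.

I_D = 7.05 mA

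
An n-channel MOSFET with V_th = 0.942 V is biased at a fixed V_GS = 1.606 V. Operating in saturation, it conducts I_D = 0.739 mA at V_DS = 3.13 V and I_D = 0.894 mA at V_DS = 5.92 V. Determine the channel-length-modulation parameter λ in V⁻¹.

With V_GS fixed, I_D ∝ (1 + λ V_DS) in saturation, so I_D2/I_D1 = (1 + λ V_DS2)/(1 + λ V_DS1).
0.894/0.739 = 1.21 = (1 + 5.92 λ)/(1 + 3.13 λ).
Solving: λ (I_D1 V_DS2 − I_D2 V_DS1) = I_D2 − I_D1, so λ = (0.894 − 0.739) / (0.739 × 5.92 − 0.894 × 3.13) = 0.155 / 1.58 = 0.0983 V⁻¹.

λ = 0.0983 V⁻¹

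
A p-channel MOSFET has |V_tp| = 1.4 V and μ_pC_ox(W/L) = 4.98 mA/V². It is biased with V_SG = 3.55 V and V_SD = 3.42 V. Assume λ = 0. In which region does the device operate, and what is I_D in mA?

Saturation; I_D = 11.5 mA

V_ov = V_SG − |V_tp| = 3.55 − 1.4 = 2.15 V.
Since V_SD = 3.42 V ≥ V_ov = 2.15 V, the device is in saturation.
I_D = ½ k_p V_ov² = 0.5 × 4.98 × 2.15² = 11.5 mA.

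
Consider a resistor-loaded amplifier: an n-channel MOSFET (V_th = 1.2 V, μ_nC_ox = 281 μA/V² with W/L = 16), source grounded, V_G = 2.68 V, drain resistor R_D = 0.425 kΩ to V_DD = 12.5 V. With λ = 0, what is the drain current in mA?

V_GS = V_G = 2.68 V, so V_ov = 2.68 − 1.2 = 1.48 V.
k_n = μ_nC_ox · (W/L) = 4.496 mA/V².
Assume saturation: I_D = ½ k_n V_ov² = 0.5 × 4.496 × 1.48² = 4.92 mA, giving V_DS = V_DD − I_D R_D = 12.5 − 4.92 × 0.425 = 10.4 V.
V_DS = 10.4 V ≥ V_ov = 1.48 V, confirming saturation.

I_D = 4.92 mA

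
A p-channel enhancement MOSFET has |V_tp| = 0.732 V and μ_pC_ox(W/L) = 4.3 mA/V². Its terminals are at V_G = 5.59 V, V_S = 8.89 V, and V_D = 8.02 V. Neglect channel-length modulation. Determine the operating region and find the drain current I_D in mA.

Triode; I_D = 7.98 mA

V_SG = V_S − V_G = 8.89 − 5.59 = 3.3 V; V_SD = V_S − V_D = 8.89 − 8.02 = 0.87 V.
V_ov = V_SG − |V_tp| = 3.3 − 0.732 = 2.57 V.
Since V_SD = 0.87 V < V_ov = 2.57 V, the device is in the triode region.
I_D = k_p [V_ov · V_SD − ½ V_SD²] = 4.3 × [2.57 × 0.87 − 0.5 × 0.87²] = 7.98 mA.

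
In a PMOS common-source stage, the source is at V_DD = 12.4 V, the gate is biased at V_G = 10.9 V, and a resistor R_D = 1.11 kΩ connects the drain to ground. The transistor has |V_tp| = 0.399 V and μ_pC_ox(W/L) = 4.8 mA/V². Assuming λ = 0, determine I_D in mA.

V_SG = V_DD − V_G = 12.4 − 10.9 = 1.5 V, so V_ov = 1.5 − 0.399 = 1.1 V.
Assume saturation: I_D = ½ k_p V_ov² = 0.5 × 4.8 × 1.1² = 2.91 mA, giving V_SD = V_DD − I_D R_D = 12.4 − 2.91 × 1.11 = 9.17 V.
V_SD = 9.17 V ≥ V_ov = 1.1 V, confirming saturation.

I_D = 2.91 mA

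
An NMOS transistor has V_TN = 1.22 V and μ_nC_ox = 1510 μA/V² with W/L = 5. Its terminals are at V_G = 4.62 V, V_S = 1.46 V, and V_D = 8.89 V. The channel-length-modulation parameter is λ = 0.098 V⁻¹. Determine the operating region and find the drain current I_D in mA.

Saturation; I_D = 24.6 mA

V_GS = V_G − V_S = 4.62 − 1.46 = 3.16 V; V_DS = V_D − V_S = 8.89 − 1.46 = 7.43 V.
k_n = μ_nC_ox · (W/L) = 7.55 mA/V².
V_ov = V_GS − V_TN = 3.16 − 1.22 = 1.94 V.
Since V_DS = 7.43 V ≥ V_ov = 1.94 V, the device is in saturation.
I_D = ½ k_n V_ov² (1 + λ V_DS) = 0.5 × 7.55 × 1.94² × (1 + 0.098 × 7.43) = 24.6 mA.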